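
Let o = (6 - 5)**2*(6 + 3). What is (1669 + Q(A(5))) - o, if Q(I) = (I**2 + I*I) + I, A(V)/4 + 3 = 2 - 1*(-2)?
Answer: 1696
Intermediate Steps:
A(V) = 4 (A(V) = -12 + 4*(2 - 1*(-2)) = -12 + 4*(2 + 2) = -12 + 4*4 = -12 + 16 = 4)
Q(I) = I + 2*I**2 (Q(I) = (I**2 + I**2) + I = 2*I**2 + I = I + 2*I**2)
o = 9 (o = 1**2*9 = 1*9 = 9)
(1669 + Q(A(5))) - o = (1669 + 4*(1 + 2*4)) - 1*9 = (1669 + 4*(1 + 8)) - 9 = (1669 + 4*9) - 9 = (1669 + 36) - 9 = 1705 - 9 = 1696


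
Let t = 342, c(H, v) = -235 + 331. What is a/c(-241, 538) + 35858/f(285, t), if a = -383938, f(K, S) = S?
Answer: -10655369/2736 ≈ -3894.5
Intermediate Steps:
c(H, v) = 96
a/c(-241, 538) + 35858/f(285, t) = -383938/96 + 35858/342 = -383938*1/96 + 35858*(1/342) = -191969/48 + 17929/171 = -10655369/2736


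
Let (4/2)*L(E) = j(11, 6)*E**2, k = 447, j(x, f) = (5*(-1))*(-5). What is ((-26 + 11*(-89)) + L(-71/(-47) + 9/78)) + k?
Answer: -1567800719/2986568 ≈ -524.95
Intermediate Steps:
j(x, f) = 25 (j(x, f) = -5*(-5) = 25)
L(E) = 25*E**2/2 (L(E) = (25*E**2)/2 = 25*E**2/2)
((-26 + 11*(-89)) + L(-71/(-47) + 9/78)) + k = ((-26 + 11*(-89)) + 25*(-71/(-47) + 9/78)**2/2) + 447 = ((-26 - 979) + 25*(-71*(-1/47) + 9*(1/78))**2/2) + 447 = (-1005 + 25*(71/47 + 3/26)**2/2) + 447 = (-1005 + 25*(1987/1222)**2/2) + 447 = (-1005 + (25/2)*(3948169/1493284)) + 447 = (-1005 + 98704225/2986568) + 447 = -2902796615/2986568 + 447 = -1567800719/2986568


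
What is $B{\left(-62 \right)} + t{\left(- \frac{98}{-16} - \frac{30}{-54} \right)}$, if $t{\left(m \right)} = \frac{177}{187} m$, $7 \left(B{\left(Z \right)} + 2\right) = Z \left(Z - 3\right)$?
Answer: $\frac{18222461}{31416} \approx 580.04$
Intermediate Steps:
$B{\left(Z \right)} = -2 + \frac{Z \left(-3 + Z\right)}{7}$ ($B{\left(Z \right)} = -2 + \frac{Z \left(Z - 3\right)}{7} = -2 + \frac{Z \left(-3 + Z\right)}{7}$)
$t{\left(m \right)} = \frac{177 m}{187}$ ($t{\left(m \right)} = 177 \cdot \frac{1}{187} m = \frac{177 m}{187}$)
$B{\left(-62 \right)} + t{\left(- \frac{98}{-16} - \frac{30}{-54} \right)} = \left(-2 - - \frac{186}{7} + \frac{\left(-62\right)^{2}}{7}\right) + \frac{177 \left(- \frac{98}{-16} - \frac{30}{-54}\right)}{187} = \left(-2 + \frac{186}{7} + \frac{1}{7} \cdot 3844\right) + \frac{177 \left(\left(-98\right) \left(- \frac{1}{16}\right) - - \frac{5}{9}\right)}{187} = \left(-2 + \frac{186}{7} + \frac{3844}{7}\right) + \frac{177 \left(\frac{49}{8} + \frac{5}{9}\right)}{187} = \frac{4016}{7} + \frac{177}{187} \cdot \frac{481}{72} = \frac{4016}{7} + \frac{28379}{4488} = \frac{18222461}{31416}$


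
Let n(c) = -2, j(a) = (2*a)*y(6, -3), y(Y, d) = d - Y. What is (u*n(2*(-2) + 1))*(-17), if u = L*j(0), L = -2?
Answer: 0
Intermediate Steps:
j(a) = -18*a (j(a) = (2*a)*(-3 - 1*6) = (2*a)*(-3 - 6) = (2*a)*(-9) = -18*a)
u = 0 (u = -(-36)*0 = -2*0 = 0)
(u*n(2*(-2) + 1))*(-17) = (0*(-2))*(-17) = 0*(-17) = 0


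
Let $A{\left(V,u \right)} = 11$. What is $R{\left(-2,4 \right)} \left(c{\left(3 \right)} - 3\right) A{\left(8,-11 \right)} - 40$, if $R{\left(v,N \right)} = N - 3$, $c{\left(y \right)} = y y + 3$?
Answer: $59$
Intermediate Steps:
$c{\left(y \right)} = 3 + y^{2}$ ($c{\left(y \right)} = y^{2} + 3 = 3 + y^{2}$)
$R{\left(v,N \right)} = -3 + N$
$R{\left(-2,4 \right)} \left(c{\left(3 \right)} - 3\right) A{\left(8,-11 \right)} - 40 = \left(-3 + 4\right) \left(\left(3 + 3^{2}\right) - 3\right) 11 - 40 = 1 \left(\left(3 + 9\right) - 3\right) 11 - 40 = 1 \left(12 - 3\right) 11 - 40 = 1 \cdot 9 \cdot 11 - 40 = 9 \cdot 11 - 40 = 99 - 40 = 59$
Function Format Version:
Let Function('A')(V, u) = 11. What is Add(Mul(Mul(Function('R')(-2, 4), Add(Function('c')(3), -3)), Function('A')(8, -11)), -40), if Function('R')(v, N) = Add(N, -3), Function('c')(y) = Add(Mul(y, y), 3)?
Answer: 59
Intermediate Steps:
Function('c')(y) = Add(3, Pow(y, 2)) (Function('c')(y) = Add(Pow(y, 2), 3) = Add(3, Pow(y, 2)))
Function('R')(v, N) = Add(-3, N)
Add(Mul(Mul(Function('R')(-2, 4), Add(Function('c')(3), -3)), Function('A')(8, -11)), -40) = Add(Mul(Mul(Add(-3, 4), Add(Add(3, Pow(3, 2)), -3)), 11), -40) = Add(Mul(Mul(1, Add(Add(3, 9), -3)), 11), -40) = Add(Mul(Mul(1, Add(12, -3)), 11), -40) = Add(Mul(Mul(1, 9), 11), -40) = Add(Mul(9, 11), -40) = Add(99, -40) = 59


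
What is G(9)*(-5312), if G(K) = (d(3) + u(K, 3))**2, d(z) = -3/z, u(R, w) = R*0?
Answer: -5312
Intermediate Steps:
u(R, w) = 0
G(K) = 1 (G(K) = (-3/3 + 0)**2 = (-3*1/3 + 0)**2 = (-1 + 0)**2 = (-1)**2 = 1)
G(9)*(-5312) = 1*(-5312) = -5312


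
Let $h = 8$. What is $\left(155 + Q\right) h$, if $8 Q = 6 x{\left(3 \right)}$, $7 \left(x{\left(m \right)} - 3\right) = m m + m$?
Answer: $\frac{8878}{7} \approx 1268.3$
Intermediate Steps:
$x{\left(m \right)} = 3 + \frac{m}{7} + \frac{m^{2}}{7}$ ($x{\left(m \right)} = 3 + \frac{m m + m}{7} = 3 + \frac{m^{2} + m}{7} = 3 + \frac{m + m^{2}}{7} = 3 + \left(\frac{m}{7} + \frac{m^{2}}{7}\right) = 3 + \frac{m}{7} + \frac{m^{2}}{7}$)
$Q = \frac{99}{28}$ ($Q = \frac{6 \left(3 + \frac{1}{7} \cdot 3 + \frac{3^{2}}{7}\right)}{8} = \frac{6 \left(3 + \frac{3}{7} + \frac{1}{7} \cdot 9\right)}{8} = \frac{6 \left(3 + \frac{3}{7} + \frac{9}{7}\right)}{8} = \frac{6 \cdot \frac{33}{7}}{8} = \frac{1}{8} \cdot \frac{198}{7} = \frac{99}{28} \approx 3.5357$)
$\left(155 + Q\right) h = \left(155 + \frac{99}{28}\right) 8 = \frac{4439}{28} \cdot 8 = \frac{8878}{7}$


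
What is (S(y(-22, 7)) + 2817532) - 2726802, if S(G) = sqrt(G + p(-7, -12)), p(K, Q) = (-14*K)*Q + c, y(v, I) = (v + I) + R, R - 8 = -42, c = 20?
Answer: 90730 + I*sqrt(1205) ≈ 90730.0 + 34.713*I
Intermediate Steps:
R = -34 (R = 8 - 42 = -34)
y(v, I) = -34 + I + v (y(v, I) = (v + I) - 34 = (I + v) - 34 = -34 + I + v)
p(K, Q) = 20 - 14*K*Q (p(K, Q) = (-14*K)*Q + 20 = -14*K*Q + 20 = 20 - 14*K*Q)
S(G) = sqrt(-1156 + G) (S(G) = sqrt(G + (20 - 14*(-7)*(-12))) = sqrt(G + (20 - 1176)) = sqrt(G - 1156) = sqrt(-1156 + G))
(S(y(-22, 7)) + 2817532) - 2726802 = (sqrt(-1156 + (-34 + 7 - 22)) + 2817532) - 2726802 = (sqrt(-1156 - 49) + 2817532) - 2726802 = (sqrt(-1205) + 2817532) - 2726802 = (I*sqrt(1205) + 2817532) - 2726802 = (2817532 + I*sqrt(1205)) - 2726802 = 90730 + I*sqrt(1205)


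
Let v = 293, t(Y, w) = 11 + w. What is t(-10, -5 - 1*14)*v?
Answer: -2344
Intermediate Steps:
t(-10, -5 - 1*14)*v = (11 + (-5 - 1*14))*293 = (11 + (-5 - 14))*293 = (11 - 19)*293 = -8*293 = -2344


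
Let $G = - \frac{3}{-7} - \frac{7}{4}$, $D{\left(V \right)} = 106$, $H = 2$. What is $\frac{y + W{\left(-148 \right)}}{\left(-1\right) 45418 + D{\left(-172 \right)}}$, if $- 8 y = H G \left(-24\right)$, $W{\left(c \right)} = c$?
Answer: $\frac{37}{10752} \approx 0.0034412$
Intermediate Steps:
$G = - \frac{37}{28}$ ($G = \left(-3\right) \left(- \frac{1}{7}\right) - \frac{7}{4} = \frac{3}{7} - \frac{7}{4} = - \frac{37}{28} \approx -1.3214$)
$y = - \frac{111}{14}$ ($y = - \frac{2 \left(- \frac{37}{28}\right) \left(-24\right)}{8} = - \frac{\left(- \frac{37}{14}\right) \left(-24\right)}{8} = \left(- \frac{1}{8}\right) \frac{444}{7} = - \frac{111}{14} \approx -7.9286$)
$\frac{y + W{\left(-148 \right)}}{\left(-1\right) 45418 + D{\left(-172 \right)}} = \frac{- \frac{111}{14} - 148}{\left(-1\right) 45418 + 106} = - \frac{2183}{14 \left(-45418 + 106\right)} = - \frac{2183}{14 \left(-45312\right)} = \left(- \frac{2183}{14}\right) \left(- \frac{1}{45312}\right) = \frac{37}{10752}$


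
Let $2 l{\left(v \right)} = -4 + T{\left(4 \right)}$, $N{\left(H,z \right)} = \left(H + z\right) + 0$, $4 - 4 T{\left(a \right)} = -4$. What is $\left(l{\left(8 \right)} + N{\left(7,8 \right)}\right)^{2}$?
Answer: $196$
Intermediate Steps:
$T{\left(a \right)} = 2$ ($T{\left(a \right)} = 1 - -1 = 1 + 1 = 2$)
$N{\left(H,z \right)} = H + z$
$l{\left(v \right)} = -1$ ($l{\left(v \right)} = \frac{-4 + 2}{2} = \frac{1}{2} \left(-2\right) = -1$)
$\left(l{\left(8 \right)} + N{\left(7,8 \right)}\right)^{2} = \left(-1 + \left(7 + 8\right)\right)^{2} = \left(-1 + 15\right)^{2} = 14^{2} = 196$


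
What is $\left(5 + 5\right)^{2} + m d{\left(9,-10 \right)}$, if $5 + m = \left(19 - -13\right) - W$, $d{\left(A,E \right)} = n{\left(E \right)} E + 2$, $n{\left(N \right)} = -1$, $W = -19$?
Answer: $652$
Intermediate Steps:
$d{\left(A,E \right)} = 2 - E$ ($d{\left(A,E \right)} = - E + 2 = 2 - E$)
$m = 46$ ($m = -5 + \left(\left(19 - -13\right) - -19\right) = -5 + \left(\left(19 + 13\right) + 19\right) = -5 + \left(32 + 19\right) = -5 + 51 = 46$)
$\left(5 + 5\right)^{2} + m d{\left(9,-10 \right)} = \left(5 + 5\right)^{2} + 46 \left(2 - -10\right) = 10^{2} + 46 \left(2 + 10\right) = 100 + 46 \cdot 12 = 100 + 552 = 652$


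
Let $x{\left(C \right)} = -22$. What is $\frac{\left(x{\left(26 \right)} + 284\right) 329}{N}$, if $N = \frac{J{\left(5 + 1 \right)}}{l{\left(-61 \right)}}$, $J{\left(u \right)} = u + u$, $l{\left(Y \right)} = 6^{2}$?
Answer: $258594$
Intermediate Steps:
$l{\left(Y \right)} = 36$
$J{\left(u \right)} = 2 u$
$N = \frac{1}{3}$ ($N = \frac{2 \left(5 + 1\right)}{36} = 2 \cdot 6 \cdot \frac{1}{36} = 12 \cdot \frac{1}{36} = \frac{1}{3} \approx 0.33333$)
$\frac{\left(x{\left(26 \right)} + 284\right) 329}{N} = \left(-22 + 284\right) 329 \frac{1}{\frac{1}{3}} = 262 \cdot 329 \cdot 3 = 86198 \cdot 3 = 258594$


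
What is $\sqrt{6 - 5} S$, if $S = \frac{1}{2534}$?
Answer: $\frac{1}{2534} \approx 0.00039463$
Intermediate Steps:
$S = \frac{1}{2534} \approx 0.00039463$
$\sqrt{6 - 5} S = \sqrt{6 - 5} \cdot \frac{1}{2534} = \sqrt{1} \cdot \frac{1}{2534} = 1 \cdot \frac{1}{2534} = \frac{1}{2534}$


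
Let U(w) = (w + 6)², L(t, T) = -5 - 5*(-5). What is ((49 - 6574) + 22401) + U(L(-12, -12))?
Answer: 16552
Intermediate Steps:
L(t, T) = 20 (L(t, T) = -5 + 25 = 20)
U(w) = (6 + w)²
((49 - 6574) + 22401) + U(L(-12, -12)) = ((49 - 6574) + 22401) + (6 + 20)² = (-6525 + 22401) + 26² = 15876 + 676 = 16552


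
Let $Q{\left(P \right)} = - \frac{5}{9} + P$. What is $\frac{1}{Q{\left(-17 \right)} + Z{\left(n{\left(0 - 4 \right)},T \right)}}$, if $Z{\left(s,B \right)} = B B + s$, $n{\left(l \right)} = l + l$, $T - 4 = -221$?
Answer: $\frac{9}{423571} \approx 2.1248 \cdot 10^{-5}$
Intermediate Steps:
$T = -217$ ($T = 4 - 221 = -217$)
$n{\left(l \right)} = 2 l$
$Z{\left(s,B \right)} = s + B^{2}$ ($Z{\left(s,B \right)} = B^{2} + s = s + B^{2}$)
$Q{\left(P \right)} = - \frac{5}{9} + P$ ($Q{\left(P \right)} = \left(-5\right) \frac{1}{9} + P = - \frac{5}{9} + P$)
$\frac{1}{Q{\left(-17 \right)} + Z{\left(n{\left(0 - 4 \right)},T \right)}} = \frac{1}{\left(- \frac{5}{9} - 17\right) + \left(2 \left(0 - 4\right) + \left(-217\right)^{2}\right)} = \frac{1}{- \frac{158}{9} + \left(2 \left(0 - 4\right) + 47089\right)} = \frac{1}{- \frac{158}{9} + \left(2 \left(-4\right) + 47089\right)} = \frac{1}{- \frac{158}{9} + \left(-8 + 47089\right)} = \frac{1}{- \frac{158}{9} + 47081} = \frac{1}{\frac{423571}{9}} = \frac{9}{423571}$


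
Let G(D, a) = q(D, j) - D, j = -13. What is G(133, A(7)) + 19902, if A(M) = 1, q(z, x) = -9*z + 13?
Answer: 18585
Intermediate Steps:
q(z, x) = 13 - 9*z
G(D, a) = 13 - 10*D (G(D, a) = (13 - 9*D) - D = 13 - 10*D)
G(133, A(7)) + 19902 = (13 - 10*133) + 19902 = (13 - 1330) + 19902 = -1317 + 19902 = 18585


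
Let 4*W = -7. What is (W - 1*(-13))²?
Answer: 2025/16 ≈ 126.56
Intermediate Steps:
W = -7/4 (W = (¼)*(-7) = -7/4 ≈ -1.7500)
(W - 1*(-13))² = (-7/4 - 1*(-13))² = (-7/4 + 13)² = (45/4)² = 2025/16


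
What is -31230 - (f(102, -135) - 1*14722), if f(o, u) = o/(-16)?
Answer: -132013/8 ≈ -16502.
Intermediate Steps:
f(o, u) = -o/16 (f(o, u) = o*(-1/16) = -o/16)
-31230 - (f(102, -135) - 1*14722) = -31230 - (-1/16*102 - 1*14722) = -31230 - (-51/8 - 14722) = -31230 - 1*(-117827/8) = -31230 + 117827/8 = -132013/8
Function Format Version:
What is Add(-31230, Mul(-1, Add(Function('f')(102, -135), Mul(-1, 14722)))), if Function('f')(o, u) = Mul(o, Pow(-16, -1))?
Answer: Rational(-132013, 8) ≈ -16502.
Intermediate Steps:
Function('f')(o, u) = Mul(Rational(-1, 16), o) (Function('f')(o, u) = Mul(o, Rational(-1, 16)) = Mul(Rational(-1, 16), o))
Add(-31230, Mul(-1, Add(Function('f')(102, -135), Mul(-1, 14722)))) = Add(-31230, Mul(-1, Add(Mul(Rational(-1, 16), 102), Mul(-1, 14722)))) = Add(-31230, Mul(-1, Add(Rational(-51, 8), -14722))) = Add(-31230, Mul(-1, Rational(-117827, 8))) = Add(-31230, Rational(117827, 8)) = Rational(-132013, 8)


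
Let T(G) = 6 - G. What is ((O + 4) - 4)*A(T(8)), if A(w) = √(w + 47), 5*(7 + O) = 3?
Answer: -96*√5/5 ≈ -42.932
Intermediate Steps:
O = -32/5 (O = -7 + (⅕)*3 = -7 + ⅗ = -32/5 ≈ -6.4000)
A(w) = √(47 + w)
((O + 4) - 4)*A(T(8)) = ((-32/5 + 4) - 4)*√(47 + (6 - 1*8)) = (-12/5 - 4)*√(47 + (6 - 8)) = -32*√(47 - 2)/5 = -96*√5/5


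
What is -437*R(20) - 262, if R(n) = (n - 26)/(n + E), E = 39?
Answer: -12836/59 ≈ -217.56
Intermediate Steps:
R(n) = (-26 + n)/(39 + n) (R(n) = (n - 26)/(n + 39) = (-26 + n)/(39 + n))
-437*R(20) - 262 = -437*(-26 + 20)/(39 + 20) - 262 = -437*(-6)/59 - 262 = -437*(-6/59) - 262 = 2622/59 - 262 = -12836/59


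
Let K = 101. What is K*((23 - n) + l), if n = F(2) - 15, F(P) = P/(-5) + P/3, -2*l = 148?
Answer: -54944/15 ≈ -3662.9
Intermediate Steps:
l = -74 (l = -½*148 = -74)
F(P) = 2*P/15 (F(P) = P*(-⅕) + P*(⅓) = -P/5 + P/3 = 2*P/15)
n = -221/15 (n = (2/15)*2 - 15 = 4/15 - 15 = -221/15 ≈ -14.733)
K*((23 - n) + l) = 101*((23 - 1*(-221/15)) - 74) = 101*((23 + 221/15) - 74) = 101*(566/15 - 74) = 101*(-544/15) = -54944/15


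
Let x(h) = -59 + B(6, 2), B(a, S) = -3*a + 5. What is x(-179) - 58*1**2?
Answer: -130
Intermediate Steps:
B(a, S) = 5 - 3*a
x(h) = -72 (x(h) = -59 + (5 - 3*6) = -59 + (5 - 18) = -59 - 13 = -72)
x(-179) - 58*1**2 = -72 - 58*1**2 = -72 - 58*1 = -72 - 58 = -130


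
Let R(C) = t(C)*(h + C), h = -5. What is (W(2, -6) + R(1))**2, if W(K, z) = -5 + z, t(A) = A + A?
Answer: 361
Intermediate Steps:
t(A) = 2*A
R(C) = 2*C*(-5 + C) (R(C) = (2*C)*(-5 + C) = 2*C*(-5 + C))
(W(2, -6) + R(1))**2 = ((-5 - 6) + 2*1*(-5 + 1))**2 = (-11 + 2*1*(-4))**2 = (-11 - 8)**2 = (-19)**2 = 361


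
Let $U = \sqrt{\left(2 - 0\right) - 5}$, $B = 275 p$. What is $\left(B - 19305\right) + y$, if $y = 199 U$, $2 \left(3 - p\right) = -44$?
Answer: $-12430 + 199 i \sqrt{3} \approx -12430.0 + 344.68 i$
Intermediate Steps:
$p = 25$ ($p = 3 - -22 = 3 + 22 = 25$)
$B = 6875$ ($B = 275 \cdot 25 = 6875$)
$U = i \sqrt{3}$ ($U = \sqrt{\left(2 + 0\right) - 5} = \sqrt{2 - 5} = \sqrt{-3} = i \sqrt{3} \approx 1.732 i$)
$y = 199 i \sqrt{3} \approx 344.68 i$
$\left(B - 19305\right) + y = \left(6875 - 19305\right) + 199 i \sqrt{3} = -12430 + 199 i \sqrt{3}$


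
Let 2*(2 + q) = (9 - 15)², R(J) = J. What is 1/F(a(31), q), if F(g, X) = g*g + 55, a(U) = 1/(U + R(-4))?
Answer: 729/40096 ≈ 0.018181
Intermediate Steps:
a(U) = 1/(-4 + U) (a(U) = 1/(U - 4) = 1/(-4 + U))
q = 16 (q = -2 + (9 - 15)²/2 = -2 + (½)*(-6)² = -2 + (½)*36 = -2 + 18 = 16)
F(g, X) = 55 + g² (F(g, X) = g² + 55 = 55 + g²)
1/F(a(31), q) = 1/(55 + (1/(-4 + 31))²) = 1/(55 + (1/27)²) = 1/(55 + 1/729) = 1/(40096/729) = 729/40096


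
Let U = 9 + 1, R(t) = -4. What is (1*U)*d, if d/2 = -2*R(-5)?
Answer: 160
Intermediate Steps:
U = 10
d = 16 (d = 2*(-2*(-4)) = 2*8 = 16)
(1*U)*d = (1*10)*16 = 10*16 = 160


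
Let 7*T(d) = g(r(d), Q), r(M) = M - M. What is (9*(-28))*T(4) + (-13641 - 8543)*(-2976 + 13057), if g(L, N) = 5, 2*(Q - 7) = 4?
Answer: -223637084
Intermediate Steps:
Q = 9 (Q = 7 + (1/2)*4 = 7 + 2 = 9)
r(M) = 0
T(d) = 5/7 (T(d) = (1/7)*5 = 5/7)
(9*(-28))*T(4) + (-13641 - 8543)*(-2976 + 13057) = (9*(-28))*(5/7) + (-13641 - 8543)*(-2976 + 13057) = -252*5/7 - 22184*10081 = -180 - 223636904 = -223637084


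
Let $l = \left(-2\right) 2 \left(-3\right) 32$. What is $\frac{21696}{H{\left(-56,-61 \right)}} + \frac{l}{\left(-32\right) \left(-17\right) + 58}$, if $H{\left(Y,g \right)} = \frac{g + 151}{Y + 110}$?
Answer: $\frac{19592448}{1505} \approx 13018.0$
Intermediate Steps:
$H{\left(Y,g \right)} = \frac{151 + g}{110 + Y}$
$l = 384$ ($l = \left(-4\right) \left(-3\right) 32 = 12 \cdot 32 = 384$)
$\frac{21696}{H{\left(-56,-61 \right)}} + \frac{l}{\left(-32\right) \left(-17\right) + 58} = \frac{21696}{\frac{1}{110 - 56} \left(151 - 61\right)} + \frac{384}{\left(-32\right) \left(-17\right) + 58} = \frac{21696}{\frac{1}{54} \cdot 90} + \frac{384}{544 + 58} = \frac{21696}{\frac{1}{54} \cdot 90} + \frac{384}{602} = \frac{21696}{\frac{5}{3}} + 384 \cdot \frac{1}{602} = 21696 \cdot \frac{3}{5} + \frac{192}{301} = \frac{65088}{5} + \frac{192}{301} = \frac{19592448}{1505}$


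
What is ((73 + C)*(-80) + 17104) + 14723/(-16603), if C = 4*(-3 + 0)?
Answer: 202940349/16603 ≈ 12223.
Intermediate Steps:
C = -12 (C = 4*(-3) = -12)
((73 + C)*(-80) + 17104) + 14723/(-16603) = ((73 - 12)*(-80) + 17104) + 14723/(-16603) = (61*(-80) + 17104) + 14723*(-1/16603) = (-4880 + 17104) - 14723/16603 = 12224 - 14723/16603 = 202940349/16603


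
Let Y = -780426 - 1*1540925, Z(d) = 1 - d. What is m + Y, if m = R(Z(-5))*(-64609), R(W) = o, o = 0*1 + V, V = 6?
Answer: -2709005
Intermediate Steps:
o = 6 (o = 0*1 + 6 = 0 + 6 = 6)
R(W) = 6
m = -387654 (m = 6*(-64609) = -387654)
Y = -2321351 (Y = -780426 - 1540925 = -2321351)
m + Y = -387654 - 2321351 = -2709005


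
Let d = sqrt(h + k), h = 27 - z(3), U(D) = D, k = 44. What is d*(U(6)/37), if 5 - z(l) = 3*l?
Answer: 30*sqrt(3)/37 ≈ 1.4044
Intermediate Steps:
z(l) = 5 - 3*l
h = 31 (h = 27 - (5 - 3*3) = 27 - (5 - 9) = 27 - 1*(-4) = 27 + 4 = 31)
d = 5*sqrt(3) (d = sqrt(31 + 44) = sqrt(75) = 5*sqrt(3) ≈ 8.6602)
d*(U(6)/37) = (5*sqrt(3))*(6/37) = 30*sqrt(3)/37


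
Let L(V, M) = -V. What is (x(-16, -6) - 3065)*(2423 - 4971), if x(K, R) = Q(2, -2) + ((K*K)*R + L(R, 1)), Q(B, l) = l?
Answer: 11713156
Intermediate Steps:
x(K, R) = -2 - R + R*K² (x(K, R) = -2 + ((K*K)*R - R) = -2 + (K²*R - R) = -2 + (R*K² - R) = -2 + (-R + R*K²) = -2 - R + R*K²)
(x(-16, -6) - 3065)*(2423 - 4971) = ((-2 - 1*(-6) - 6*(-16)²) - 3065)*(2423 - 4971) = ((-2 + 6 - 6*256) - 3065)*(-2548) = ((-2 + 6 - 1536) - 3065)*(-2548) = (-1532 - 3065)*(-2548) = -4597*(-2548) = 11713156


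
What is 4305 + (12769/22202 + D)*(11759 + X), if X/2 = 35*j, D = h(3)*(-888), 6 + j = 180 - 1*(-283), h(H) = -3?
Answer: 2588238164463/22202 ≈ 1.1658e+8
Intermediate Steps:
j = 457 (j = -6 + (180 - 1*(-283)) = -6 + (180 + 283) = -6 + 463 = 457)
D = 2664 (D = -3*(-888) = 2664)
X = 31990 (X = 2*(35*457) = 2*15995 = 31990)
4305 + (12769/22202 + D)*(11759 + X) = 4305 + (12769/22202 + 2664)*(11759 + 31990) = 4305 + (12769*(1/22202) + 2664)*43749 = 4305 + (12769/22202 + 2664)*43749 = 4305 + (59158897/22202)*43749 = 4305 + 2588142584853/22202 = 2588238164463/22202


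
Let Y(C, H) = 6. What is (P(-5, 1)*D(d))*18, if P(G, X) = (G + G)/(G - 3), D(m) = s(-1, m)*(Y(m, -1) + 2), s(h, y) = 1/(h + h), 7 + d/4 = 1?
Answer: -90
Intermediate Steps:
d = -24 (d = -28 + 4*1 = -28 + 4 = -24)
s(h, y) = 1/(2*h)
D(m) = -4 (D(m) = ((1/2)/(-1))*(6 + 2) = ((1/2)*(-1))*8 = -1/2*8 = -4)
P(G, X) = 2*G/(-3 + G) (P(G, X) = (2*G)/(-3 + G) = 2*G/(-3 + G))
(P(-5, 1)*D(d))*18 = ((2*(-5)/(-3 - 5))*(-4))*18 = ((2*(-5)/(-8))*(-4))*18 = ((2*(-5)*(-1/8))*(-4))*18 = ((5/4)*(-4))*18 = -5*18 = -90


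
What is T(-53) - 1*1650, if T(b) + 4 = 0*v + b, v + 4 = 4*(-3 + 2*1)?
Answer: -1707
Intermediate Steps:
v = -8 (v = -4 + 4*(-3 + 2*1) = -4 + 4*(-3 + 2) = -4 + 4*(-1) = -4 - 4 = -8)
T(b) = -4 + b (T(b) = -4 + (0*(-8) + b) = -4 + (0 + b) = -4 + b)
T(-53) - 1*1650 = (-4 - 53) - 1*1650 = -57 - 1650 = -1707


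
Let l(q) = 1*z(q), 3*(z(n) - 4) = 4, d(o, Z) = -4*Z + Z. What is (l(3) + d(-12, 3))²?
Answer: 121/9 ≈ 13.444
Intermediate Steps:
d(o, Z) = -3*Z
z(n) = 16/3 (z(n) = 4 + (⅓)*4 = 4 + 4/3 = 16/3)
l(q) = 16/3 (l(q) = 1*(16/3) = 16/3)
(l(3) + d(-12, 3))² = (16/3 - 3*3)² = (16/3 - 9)² = (-11/3)² = 121/9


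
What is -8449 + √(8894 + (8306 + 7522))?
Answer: -8449 + √24722 ≈ -8291.8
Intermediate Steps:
-8449 + √(8894 + (8306 + 7522)) = -8449 + √(8894 + 15828) = -8449 + √24722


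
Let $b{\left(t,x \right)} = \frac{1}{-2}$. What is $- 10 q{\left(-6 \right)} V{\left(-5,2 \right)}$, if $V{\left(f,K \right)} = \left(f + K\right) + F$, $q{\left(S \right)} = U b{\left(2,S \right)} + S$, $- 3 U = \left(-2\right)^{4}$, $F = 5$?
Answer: $\frac{200}{3} \approx 66.667$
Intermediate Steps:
$b{\left(t,x \right)} = - \frac{1}{2}$
$U = - \frac{16}{3}$ ($U = - \frac{\left(-2\right)^{4}}{3} = \left(- \frac{1}{3}\right) 16 = - \frac{16}{3} \approx -5.3333$)
$q{\left(S \right)} = \frac{8}{3} + S$ ($q{\left(S \right)} = \left(- \frac{16}{3}\right) \left(- \frac{1}{2}\right) + S = \frac{8}{3} + S$)
$V{\left(f,K \right)} = 5 + K + f$ ($V{\left(f,K \right)} = \left(f + K\right) + 5 = \left(K + f\right) + 5 = 5 + K + f$)
$- 10 q{\left(-6 \right)} V{\left(-5,2 \right)} = - 10 \left(\frac{8}{3} - 6\right) \left(5 + 2 - 5\right) = \left(-10\right) \left(- \frac{10}{3}\right) 2 = \frac{100}{3} \cdot 2 = \frac{200}{3}$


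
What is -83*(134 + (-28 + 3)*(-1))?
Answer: -13197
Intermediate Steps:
-83*(134 + (-28 + 3)*(-1)) = -83*(134 - 25*(-1)) = -83*(134 + 25) = -83*159 = -13197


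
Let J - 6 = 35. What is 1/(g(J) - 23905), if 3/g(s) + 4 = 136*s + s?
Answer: -1871/44726254 ≈ -4.1832e-5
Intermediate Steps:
J = 41 (J = 6 + 35 = 41)
g(s) = 3/(-4 + 137*s) (g(s) = 3/(-4 + (136*s + s)) = 3/(-4 + 137*s))
1/(g(J) - 23905) = 1/(3/(-4 + 137*41) - 23905) = 1/(3/(-4 + 5617) - 23905) = 1/(3/5613 - 23905) = 1/(3*(1/5613) - 23905) = 1/(1/1871 - 23905) = 1/(-44726254/1871) = -1871/44726254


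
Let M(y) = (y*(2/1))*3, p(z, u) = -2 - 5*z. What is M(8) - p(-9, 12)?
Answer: 5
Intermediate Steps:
M(y) = 6*y (M(y) = (y*(2*1))*3 = (y*2)*3 = (2*y)*3 = 6*y)
M(8) - p(-9, 12) = 6*8 - (-2 - 5*(-9)) = 48 - (-2 + 45) = 48 - 1*43 = 48 - 43 = 5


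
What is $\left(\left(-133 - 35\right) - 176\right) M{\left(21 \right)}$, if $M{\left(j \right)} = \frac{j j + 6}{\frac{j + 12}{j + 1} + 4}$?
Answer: $- \frac{307536}{11} \approx -27958.0$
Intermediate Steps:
$M{\left(j \right)} = \frac{6 + j^{2}}{4 + \frac{12 + j}{1 + j}}$ ($M{\left(j \right)} = \frac{j^{2} + 6}{\frac{12 + j}{1 + j} + 4} = \frac{6 + j^{2}}{\frac{12 + j}{1 + j} + 4} = \frac{6 + j^{2}}{4 + \frac{12 + j}{1 + j}}$)
$\left(\left(-133 - 35\right) - 176\right) M{\left(21 \right)} = \left(\left(-133 - 35\right) - 176\right) \frac{6 + 21^{2} + 21^{3} + 6 \cdot 21}{16 + 5 \cdot 21} = \left(-168 - 176\right) \frac{6 + 441 + 9261 + 126}{16 + 105} = - 344 \cdot \frac{1}{121} \cdot 9834 = \left(-344\right) \frac{894}{11} = - \frac{307536}{11}$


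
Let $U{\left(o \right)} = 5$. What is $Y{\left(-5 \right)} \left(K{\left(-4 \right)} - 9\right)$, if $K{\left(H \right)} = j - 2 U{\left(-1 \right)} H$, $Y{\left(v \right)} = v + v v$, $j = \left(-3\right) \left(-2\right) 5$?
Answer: $1220$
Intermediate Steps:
$j = 30$ ($j = 6 \cdot 5 = 30$)
$Y{\left(v \right)} = v + v^{2}$
$K{\left(H \right)} = 30 - 10 H$ ($K{\left(H \right)} = 30 - 2 \cdot 5 H = 30 - 10 H$)
$Y{\left(-5 \right)} \left(K{\left(-4 \right)} - 9\right) = - 5 \left(1 - 5\right) \left(\left(30 - -40\right) - 9\right) = \left(-5\right) \left(-4\right) \left(\left(30 + 40\right) - 9\right) = 20 \left(70 - 9\right) = 20 \cdot 61 = 1220$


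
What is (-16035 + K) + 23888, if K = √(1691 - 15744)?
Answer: 7853 + I*√14053 ≈ 7853.0 + 118.55*I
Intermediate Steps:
K = I*√14053 (K = √(-14053) = I*√14053 ≈ 118.55*I)
(-16035 + K) + 23888 = (-16035 + I*√14053) + 23888 = 7853 + I*√14053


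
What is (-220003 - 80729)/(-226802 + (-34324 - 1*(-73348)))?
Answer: 150366/93889 ≈ 1.6015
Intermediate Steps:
(-220003 - 80729)/(-226802 + (-34324 - 1*(-73348))) = -300732/(-226802 + (-34324 + 73348)) = -300732/(-226802 + 39024) = -300732/(-187778) = -300732*(-1/187778) = 150366/93889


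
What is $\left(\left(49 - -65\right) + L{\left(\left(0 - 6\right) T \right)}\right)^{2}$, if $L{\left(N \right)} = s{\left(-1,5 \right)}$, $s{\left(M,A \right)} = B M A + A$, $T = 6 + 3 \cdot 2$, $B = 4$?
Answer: $9801$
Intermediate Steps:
$T = 12$ ($T = 6 + 6 = 12$)
$s{\left(M,A \right)} = A + 4 A M$ ($s{\left(M,A \right)} = 4 M A + A = 4 A M + A = A + 4 A M$)
$L{\left(N \right)} = -15$ ($L{\left(N \right)} = 5 \left(1 + 4 \left(-1\right)\right) = 5 \left(1 - 4\right) = 5 \left(-3\right) = -15$)
$\left(\left(49 - -65\right) + L{\left(\left(0 - 6\right) T \right)}\right)^{2} = \left(\left(49 - -65\right) - 15\right)^{2} = \left(\left(49 + 65\right) - 15\right)^{2} = \left(114 - 15\right)^{2} = 99^{2} = 9801$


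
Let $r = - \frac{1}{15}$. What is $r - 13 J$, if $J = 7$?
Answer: $- \frac{1366}{15} \approx -91.067$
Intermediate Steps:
$r = - \frac{1}{15}$ ($r = \left(-1\right) \frac{1}{15} = - \frac{1}{15} \approx -0.066667$)
$r - 13 J = - \frac{1}{15} - 91 = - \frac{1366}{15}$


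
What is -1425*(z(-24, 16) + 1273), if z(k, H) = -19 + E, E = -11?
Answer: -1771275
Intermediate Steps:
z(k, H) = -30 (z(k, H) = -19 - 11 = -30)
-1425*(z(-24, 16) + 1273) = -1425*(-30 + 1273) = -1425*1243 = -1771275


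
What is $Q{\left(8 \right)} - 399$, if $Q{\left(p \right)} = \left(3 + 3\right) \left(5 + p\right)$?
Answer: $-321$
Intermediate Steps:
$Q{\left(p \right)} = 30 + 6 p$ ($Q{\left(p \right)} = 6 \left(5 + p\right) = 30 + 6 p$)
$Q{\left(8 \right)} - 399 = \left(30 + 6 \cdot 8\right) - 399 = \left(30 + 48\right) - 399 = 78 - 399 = -321$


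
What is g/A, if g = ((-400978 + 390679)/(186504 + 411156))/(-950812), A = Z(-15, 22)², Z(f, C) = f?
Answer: 3433/42619672494000 ≈ 8.0550e-11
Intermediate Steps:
A = 225 (A = (-15)² = 225)
g = 3433/189420766640 (g = -10299/597660*(-1/950812) = -10299*1/597660*(-1/950812) = -3433/199220*(-1/950812) = 3433/189420766640 ≈ 1.8124e-8)
g/A = (3433/189420766640)/225 = (3433/189420766640)*(1/225) = 3433/42619672494000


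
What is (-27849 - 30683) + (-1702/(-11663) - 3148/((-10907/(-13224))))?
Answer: -7931260851474/127208341 ≈ -62349.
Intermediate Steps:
(-27849 - 30683) + (-1702/(-11663) - 3148/((-10907/(-13224)))) = -58532 + (-1702*(-1/11663) - 3148/((-10907*(-1/13224)))) = -58532 + (1702/11663 - 3148/10907/13224) = -58532 + (1702/11663 - 3148*13224/10907) = -58532 + (1702/11663 - 41629152/10907) = -58532 - 485502236062/127208341 = -7931260851474/127208341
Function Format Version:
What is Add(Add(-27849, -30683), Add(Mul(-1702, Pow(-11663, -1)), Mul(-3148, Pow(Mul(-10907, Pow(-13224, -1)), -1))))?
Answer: Rational(-7931260851474, 127208341) ≈ -62349.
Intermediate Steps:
Add(Add(-27849, -30683), Add(Mul(-1702, Pow(-11663, -1)), Mul(-3148, Pow(Mul(-10907, Pow(-13224, -1)), -1)))) = Add(-58532, Add(Mul(-1702, Rational(-1, 11663)), Mul(-3148, Pow(Mul(-10907, Rational(-1, 13224)), -1)))) = Add(-58532, Add(Rational(1702, 11663), Mul(-3148, Pow(Rational(10907, 13224), -1)))) = Add(-58532, Add(Rational(1702, 11663), Mul(-3148, Rational(13224, 10907)))) = Add(-58532, Add(Rational(1702, 11663), Rational(-41629152, 10907))) = Add(-58532, Rational(-485502236062, 127208341)) = Rational(-7931260851474, 127208341)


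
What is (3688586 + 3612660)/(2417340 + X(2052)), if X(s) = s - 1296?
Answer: 3650623/1209048 ≈ 3.0194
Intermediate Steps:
X(s) = -1296 + s
(3688586 + 3612660)/(2417340 + X(2052)) = (3688586 + 3612660)/(2417340 + (-1296 + 2052)) = 7301246/(2417340 + 756) = 7301246/2418096 = 7301246*(1/2418096) = 3650623/1209048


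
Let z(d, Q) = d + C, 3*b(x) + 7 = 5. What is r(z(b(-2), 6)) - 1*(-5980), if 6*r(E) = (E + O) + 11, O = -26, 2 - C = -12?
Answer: 107635/18 ≈ 5979.7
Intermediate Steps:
C = 14 (C = 2 - 1*(-12) = 2 + 12 = 14)
b(x) = -⅔ (b(x) = -7/3 + (⅓)*5 = -7/3 + 5/3 = -⅔)
z(d, Q) = 14 + d (z(d, Q) = d + 14 = 14 + d)
r(E) = -5/2 + E/6 (r(E) = ((E - 26) + 11)/6 = ((-26 + E) + 11)/6 = (-15 + E)/6 = -5/2 + E/6)
r(z(b(-2), 6)) - 1*(-5980) = (-5/2 + (14 - ⅔)/6) - 1*(-5980) = (-5/2 + (⅙)*(40/3)) + 5980 = (-5/2 + 20/9) + 5980 = -5/18 + 5980 = 107635/18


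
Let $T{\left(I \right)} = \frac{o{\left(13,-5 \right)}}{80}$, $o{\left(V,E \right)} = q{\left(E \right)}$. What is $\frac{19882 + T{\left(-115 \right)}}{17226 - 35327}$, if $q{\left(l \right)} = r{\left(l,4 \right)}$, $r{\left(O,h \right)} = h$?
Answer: $- \frac{397641}{362020} \approx -1.0984$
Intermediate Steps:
$q{\left(l \right)} = 4$
$o{\left(V,E \right)} = 4$
$T{\left(I \right)} = \frac{1}{20}$ ($T{\left(I \right)} = \frac{4}{80} = 4 \cdot \frac{1}{80} = \frac{1}{20}$)
$\frac{19882 + T{\left(-115 \right)}}{17226 - 35327} = \frac{19882 + \frac{1}{20}}{17226 - 35327} = \frac{397641}{20 \left(-18101\right)} = \frac{397641}{20} \left(- \frac{1}{18101}\right) = - \frac{397641}{362020}$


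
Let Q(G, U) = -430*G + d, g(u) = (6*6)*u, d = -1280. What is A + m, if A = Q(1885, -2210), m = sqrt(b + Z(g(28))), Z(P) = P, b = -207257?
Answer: -811830 + I*sqrt(206249) ≈ -8.1183e+5 + 454.15*I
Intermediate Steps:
g(u) = 36*u
Q(G, U) = -1280 - 430*G (Q(G, U) = -430*G - 1280 = -1280 - 430*G)
m = I*sqrt(206249) (m = sqrt(-207257 + 36*28) = sqrt(-207257 + 1008) = sqrt(-206249) = I*sqrt(206249) ≈ 454.15*I)
A = -811830 (A = -1280 - 430*1885 = -1280 - 810550 = -811830)
A + m = -811830 + I*sqrt(206249)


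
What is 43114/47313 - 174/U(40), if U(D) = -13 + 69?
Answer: -415577/189252 ≈ -2.1959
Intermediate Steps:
U(D) = 56
43114/47313 - 174/U(40) = 43114/47313 - 174/56 = 43114*(1/47313) - 174*1/56 = 43114/47313 - 87/28 = -415577/189252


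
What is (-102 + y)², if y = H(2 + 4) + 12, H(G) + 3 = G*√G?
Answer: 8865 - 1116*√6 ≈ 6131.4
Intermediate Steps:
H(G) = -3 + G^(3/2) (H(G) = -3 + G*√G = -3 + G^(3/2))
y = 9 + 6*√6 (y = (-3 + (2 + 4)^(3/2)) + 12 = (-3 + 6^(3/2)) + 12 = (-3 + 6*√6) + 12 = 9 + 6*√6 ≈ 23.697)
(-102 + y)² = (-102 + (9 + 6*√6))² = (-93 + 6*√6)²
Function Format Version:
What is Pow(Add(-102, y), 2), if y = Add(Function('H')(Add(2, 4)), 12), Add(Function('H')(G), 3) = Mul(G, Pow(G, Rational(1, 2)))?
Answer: Add(8865, Mul(-1116, Pow(6, Rational(1, 2)))) ≈ 6131.4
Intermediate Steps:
Function('H')(G) = Add(-3, Pow(G, Rational(3, 2))) (Function('H')(G) = Add(-3, Mul(G, Pow(G, Rational(1, 2)))) = Add(-3, Pow(G, Rational(3, 2))))
y = Add(9, Mul(6, Pow(6, Rational(1, 2)))) (y = Add(Add(-3, Pow(Add(2, 4), Rational(3, 2))), 12) = Add(Add(-3, Pow(6, Rational(3, 2))), 12) = Add(Add(-3, Mul(6, Pow(6, Rational(1, 2)))), 12) = Add(9, Mul(6, Pow(6, Rational(1, 2)))) ≈ 23.697)
Pow(Add(-102, y), 2) = Pow(Add(-102, Add(9, Mul(6, Pow(6, Rational(1, 2))))), 2) = Pow(Add(-93, Mul(6, Pow(6, Rational(1, 2)))), 2)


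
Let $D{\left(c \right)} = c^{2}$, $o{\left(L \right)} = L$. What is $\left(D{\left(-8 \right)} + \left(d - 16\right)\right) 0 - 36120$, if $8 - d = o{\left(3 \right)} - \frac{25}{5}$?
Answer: $-36120$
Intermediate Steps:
$d = 10$ ($d = 8 - \left(3 - \frac{25}{5}\right) = 8 - \left(3 - 25 \cdot \frac{1}{5}\right) = 8 - \left(3 - 5\right) = 8 - -2 = 8 + 2 = 10$)
$\left(D{\left(-8 \right)} + \left(d - 16\right)\right) 0 - 36120 = \left(\left(-8\right)^{2} + \left(10 - 16\right)\right) 0 - 36120 = \left(64 + \left(10 - 16\right)\right) 0 - 36120 = \left(64 - 6\right) 0 - 36120 = 58 \cdot 0 - 36120 = 0 - 36120 = -36120$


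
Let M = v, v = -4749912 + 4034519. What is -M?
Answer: 715393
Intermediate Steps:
v = -715393
M = -715393
-M = -1*(-715393) = 715393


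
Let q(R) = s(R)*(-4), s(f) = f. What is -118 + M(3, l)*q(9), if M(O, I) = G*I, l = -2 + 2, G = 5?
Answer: -118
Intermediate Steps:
l = 0
q(R) = -4*R (q(R) = R*(-4) = -4*R)
M(O, I) = 5*I
-118 + M(3, l)*q(9) = -118 + (5*0)*(-4*9) = -118 + 0*(-36) = -118 + 0 = -118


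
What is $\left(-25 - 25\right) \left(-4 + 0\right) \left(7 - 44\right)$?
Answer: $-7400$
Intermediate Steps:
$\left(-25 - 25\right) \left(-4 + 0\right) \left(7 - 44\right) = \left(-50\right) \left(-4\right) \left(-37\right) = 200 \left(-37\right) = -7400$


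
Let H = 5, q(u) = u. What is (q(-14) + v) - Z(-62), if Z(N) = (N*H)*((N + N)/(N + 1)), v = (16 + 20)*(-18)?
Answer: -1942/61 ≈ -31.836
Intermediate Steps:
v = -648 (v = 36*(-18) = -648)
Z(N) = 10*N²/(1 + N) (Z(N) = (N*5)*((N + N)/(N + 1)) = (5*N)*((2*N)/(1 + N)) = (5*N)*(2*N/(1 + N)) = 10*N²/(1 + N))
(q(-14) + v) - Z(-62) = (-14 - 648) - 10*(-62)²/(1 - 62) = -662 - 10*3844/(-61) = -662 - 10*3844*(-1)/61 = -662 - 1*(-38440/61) = -662 + 38440/61 = -1942/61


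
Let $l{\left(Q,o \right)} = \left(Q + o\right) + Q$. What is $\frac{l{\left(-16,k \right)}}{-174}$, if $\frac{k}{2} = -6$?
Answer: $\frac{22}{87} \approx 0.25287$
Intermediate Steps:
$k = -12$ ($k = 2 \left(-6\right) = -12$)
$l{\left(Q,o \right)} = o + 2 Q$
$\frac{l{\left(-16,k \right)}}{-174} = \frac{-12 + 2 \left(-16\right)}{-174} = \left(-12 - 32\right) \left(- \frac{1}{174}\right) = \left(-44\right) \left(- \frac{1}{174}\right) = \frac{22}{87}$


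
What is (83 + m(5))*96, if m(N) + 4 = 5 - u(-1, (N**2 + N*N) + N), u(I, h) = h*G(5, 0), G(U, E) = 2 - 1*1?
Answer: 2784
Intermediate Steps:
G(U, E) = 1 (G(U, E) = 2 - 1 = 1)
u(I, h) = h (u(I, h) = h*1 = h)
m(N) = 1 - N - 2*N**2 (m(N) = -4 + (5 - ((N**2 + N*N) + N)) = -4 + (5 - ((N**2 + N**2) + N)) = -4 + (5 - (2*N**2 + N)) = -4 + (5 - (N + 2*N**2)) = -4 + (5 + (-N - 2*N**2)) = -4 + (5 - N - 2*N**2) = 1 - N - 2*N**2)
(83 + m(5))*96 = (83 + (1 - 1*5*(1 + 2*5)))*96 = (83 + (1 - 1*5*(1 + 10)))*96 = (83 + (1 - 1*5*11))*96 = (83 + (1 - 55))*96 = (83 - 54)*96 = 29*96 = 2784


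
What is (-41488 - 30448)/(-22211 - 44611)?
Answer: 35968/33411 ≈ 1.0765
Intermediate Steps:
(-41488 - 30448)/(-22211 - 44611) = -71936/(-66822) = -71936*(-1/66822) = 35968/33411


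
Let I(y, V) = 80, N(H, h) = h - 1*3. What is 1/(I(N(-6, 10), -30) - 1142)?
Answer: -1/1062 ≈ -0.00094162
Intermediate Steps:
N(H, h) = -3 + h (N(H, h) = h - 3 = -3 + h)
1/(I(N(-6, 10), -30) - 1142) = 1/(80 - 1142) = 1/(-1062) = -1/1062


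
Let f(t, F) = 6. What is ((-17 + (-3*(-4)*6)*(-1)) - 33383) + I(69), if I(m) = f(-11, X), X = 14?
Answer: -33466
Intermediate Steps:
I(m) = 6
((-17 + (-3*(-4)*6)*(-1)) - 33383) + I(69) = ((-17 + (-3*(-4)*6)*(-1)) - 33383) + 6 = ((-17 + (12*6)*(-1)) - 33383) + 6 = ((-17 + 72*(-1)) - 33383) + 6 = ((-17 - 72) - 33383) + 6 = (-89 - 33383) + 6 = -33472 + 6 = -33466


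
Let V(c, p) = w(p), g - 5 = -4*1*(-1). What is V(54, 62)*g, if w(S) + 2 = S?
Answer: 540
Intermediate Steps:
w(S) = -2 + S
g = 9 (g = 5 - 4*1*(-1) = 5 - 4*(-1) = 5 + 4 = 9)
V(c, p) = -2 + p
V(54, 62)*g = (-2 + 62)*9 = 60*9 = 540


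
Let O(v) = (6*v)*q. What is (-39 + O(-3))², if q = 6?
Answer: 21609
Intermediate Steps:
O(v) = 36*v (O(v) = (6*v)*6 = 36*v)
(-39 + O(-3))² = (-39 + 36*(-3))² = (-39 - 108)² = (-147)² = 21609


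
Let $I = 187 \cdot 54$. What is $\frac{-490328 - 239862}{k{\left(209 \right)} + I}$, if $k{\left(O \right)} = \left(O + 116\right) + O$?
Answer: $- \frac{365095}{5316} \approx -68.678$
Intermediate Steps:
$I = 10098$
$k{\left(O \right)} = 116 + 2 O$ ($k{\left(O \right)} = \left(116 + O\right) + O = 116 + 2 O$)
$\frac{-490328 - 239862}{k{\left(209 \right)} + I} = \frac{-490328 - 239862}{\left(116 + 2 \cdot 209\right) + 10098} = - \frac{730190}{\left(116 + 418\right) + 10098} = - \frac{730190}{534 + 10098} = - \frac{730190}{10632} = \left(-730190\right) \frac{1}{10632} = - \frac{365095}{5316}$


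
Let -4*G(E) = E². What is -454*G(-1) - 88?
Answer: 51/2 ≈ 25.500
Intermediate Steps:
G(E) = -E²/4
-454*G(-1) - 88 = -(-227)*(-1)²/2 - 88 = -(-227)/2 - 88 = -454*(-¼) - 88 = 227/2 - 88 = 51/2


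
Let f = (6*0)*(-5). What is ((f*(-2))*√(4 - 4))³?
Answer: 0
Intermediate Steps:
f = 0 (f = 0*(-5) = 0)
((f*(-2))*√(4 - 4))³ = ((0*(-2))*√(4 - 4))³ = (0*√0)³ = (0*0)³ = 0³ = 0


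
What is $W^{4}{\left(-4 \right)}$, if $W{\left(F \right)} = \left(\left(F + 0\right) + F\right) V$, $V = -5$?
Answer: $2560000$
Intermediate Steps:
$W{\left(F \right)} = - 10 F$ ($W{\left(F \right)} = \left(\left(F + 0\right) + F\right) \left(-5\right) = \left(F + F\right) \left(-5\right) = 2 F \left(-5\right) = - 10 F$)
$W^{4}{\left(-4 \right)} = \left(\left(-10\right) \left(-4\right)\right)^{4} = 40^{4} = 2560000$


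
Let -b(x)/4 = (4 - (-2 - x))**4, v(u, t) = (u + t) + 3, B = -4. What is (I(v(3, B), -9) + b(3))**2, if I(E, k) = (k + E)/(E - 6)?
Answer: 11018490961/16 ≈ 6.8866e+8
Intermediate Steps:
v(u, t) = 3 + t + u (v(u, t) = (t + u) + 3 = 3 + t + u)
b(x) = -4*(6 + x)**4 (b(x) = -4*(4 - (-2 - x))**4 = -4*(4 + (2 + x))**4 = -4*(6 + x)**4)
I(E, k) = (E + k)/(-6 + E)
(I(v(3, B), -9) + b(3))**2 = (((3 - 4 + 3) - 9)/(-6 + (3 - 4 + 3)) - 4*(6 + 3)**4)**2 = ((2 - 9)/(-6 + 2) - 4*9**4)**2 = (-7/(-4) - 4*6561)**2 = (-1/4*(-7) - 26244)**2 = (7/4 - 26244)**2 = (-104969/4)**2 = 11018490961/16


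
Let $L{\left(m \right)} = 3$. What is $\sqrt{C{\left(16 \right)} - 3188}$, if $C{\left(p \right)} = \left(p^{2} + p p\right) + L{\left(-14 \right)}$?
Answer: $9 i \sqrt{33} \approx 51.701 i$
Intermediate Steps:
$C{\left(p \right)} = 3 + 2 p^{2}$ ($C{\left(p \right)} = \left(p^{2} + p p\right) + 3 = \left(p^{2} + p^{2}\right) + 3 = 2 p^{2} + 3 = 3 + 2 p^{2}$)
$\sqrt{C{\left(16 \right)} - 3188} = \sqrt{\left(3 + 2 \cdot 16^{2}\right) - 3188} = \sqrt{\left(3 + 2 \cdot 256\right) - 3188} = \sqrt{\left(3 + 512\right) - 3188} = \sqrt{515 - 3188} = \sqrt{-2673} = 9 i \sqrt{33}$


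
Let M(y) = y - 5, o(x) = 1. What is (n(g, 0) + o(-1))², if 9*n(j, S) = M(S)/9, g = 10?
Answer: 5776/6561 ≈ 0.88035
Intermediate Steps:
M(y) = -5 + y
n(j, S) = -5/81 + S/81 (n(j, S) = ((-5 + S)/9)/9 = ((-5 + S)*(⅑))/9 = (-5/9 + S/9)/9 = -5/81 + S/81)
(n(g, 0) + o(-1))² = ((-5/81 + (1/81)*0) + 1)² = ((-5/81 + 0) + 1)² = (-5/81 + 1)² = (76/81)² = 5776/6561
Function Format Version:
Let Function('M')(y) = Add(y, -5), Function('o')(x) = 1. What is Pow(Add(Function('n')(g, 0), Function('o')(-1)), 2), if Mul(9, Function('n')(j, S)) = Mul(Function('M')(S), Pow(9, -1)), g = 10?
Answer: Rational(5776, 6561) ≈ 0.88035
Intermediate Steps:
Function('M')(y) = Add(-5, y)
Function('n')(j, S) = Add(Rational(-5, 81), Mul(Rational(1, 81), S)) (Function('n')(j, S) = Mul(Rational(1, 9), Mul(Add(-5, S), Pow(9, -1))) = Mul(Rational(1, 9), Mul(Add(-5, S), Rational(1, 9))) = Mul(Rational(1, 9), Add(Rational(-5, 9), Mul(Rational(1, 9), S))) = Add(Rational(-5, 81), Mul(Rational(1, 81), S)))
Pow(Add(Function('n')(g, 0), Function('o')(-1)), 2) = Pow(Add(Add(Rational(-5, 81), Mul(Rational(1, 81), 0)), 1), 2) = Pow(Add(Add(Rational(-5, 81), 0), 1), 2) = Pow(Add(Rational(-5, 81), 1), 2) = Pow(Rational(76, 81), 2) = Rational(5776, 6561)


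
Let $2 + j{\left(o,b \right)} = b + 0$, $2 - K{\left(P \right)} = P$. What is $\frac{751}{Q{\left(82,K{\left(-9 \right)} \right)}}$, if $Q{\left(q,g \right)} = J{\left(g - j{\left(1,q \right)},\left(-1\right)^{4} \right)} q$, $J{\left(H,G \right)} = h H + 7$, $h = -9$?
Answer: $\frac{751}{51496} \approx 0.014584$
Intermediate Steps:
$K{\left(P \right)} = 2 - P$
$j{\left(o,b \right)} = -2 + b$ ($j{\left(o,b \right)} = -2 + \left(b + 0\right) = -2 + b$)
$J{\left(H,G \right)} = 7 - 9 H$ ($J{\left(H,G \right)} = - 9 H + 7 = 7 - 9 H$)
$Q{\left(q,g \right)} = q \left(-11 - 9 g + 9 q\right)$ ($Q{\left(q,g \right)} = \left(7 - 9 \left(g - \left(-2 + q\right)\right)\right) q = \left(7 - 9 \left(2 + g - q\right)\right) q = \left(7 - \left(18 - 9 q + 9 g\right)\right) q = \left(-11 - 9 g + 9 q\right) q = q \left(-11 - 9 g + 9 q\right)$)
$\frac{751}{Q{\left(82,K{\left(-9 \right)} \right)}} = \frac{751}{82 \left(-11 - 9 \left(2 - -9\right) + 9 \cdot 82\right)} = \frac{751}{82 \left(-11 - 9 \left(2 + 9\right) + 738\right)} = \frac{751}{82 \left(-11 - 99 + 738\right)} = \frac{751}{82 \cdot 628} = \frac{751}{51496}$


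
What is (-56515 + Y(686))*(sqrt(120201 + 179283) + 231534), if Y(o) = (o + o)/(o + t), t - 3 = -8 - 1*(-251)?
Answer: -3048759138168/233 - 79005912*sqrt(8319)/233 ≈ -1.3116e+10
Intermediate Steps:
t = 246 (t = 3 + (-8 - 1*(-251)) = 3 + (-8 + 251) = 3 + 243 = 246)
Y(o) = 2*o/(246 + o) (Y(o) = (o + o)/(o + 246) = (2*o)/(246 + o) = 2*o/(246 + o))
(-56515 + Y(686))*(sqrt(120201 + 179283) + 231534) = (-56515 + 2*686/(246 + 686))*(sqrt(120201 + 179283) + 231534) = (-56515 + 2*686/932)*(sqrt(299484) + 231534) = (-56515 + 2*686*(1/932))*(6*sqrt(8319) + 231534) = (-56515 + 343/233)*(231534 + 6*sqrt(8319)) = -13167652*(231534 + 6*sqrt(8319))/233 = -3048759138168/233 - 79005912*sqrt(8319)/233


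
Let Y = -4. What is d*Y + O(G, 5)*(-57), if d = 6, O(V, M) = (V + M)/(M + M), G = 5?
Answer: -81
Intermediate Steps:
O(V, M) = (M + V)/(2*M) (O(V, M) = (M + V)/((2*M)) = (M + V)*(1/(2*M)) = (M + V)/(2*M))
d*Y + O(G, 5)*(-57) = 6*(-4) + ((1/2)*(5 + 5)/5)*(-57) = -24 + ((1/2)*(1/5)*10)*(-57) = -24 + 1*(-57) = -24 - 57 = -81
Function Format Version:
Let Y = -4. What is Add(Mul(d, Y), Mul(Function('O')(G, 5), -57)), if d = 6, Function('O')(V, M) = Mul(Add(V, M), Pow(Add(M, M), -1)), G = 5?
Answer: -81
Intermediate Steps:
Function('O')(V, M) = Mul(Rational(1, 2), Pow(M, -1), Add(M, V)) (Function('O')(V, M) = Mul(Add(M, V), Pow(Mul(2, M), -1)) = Mul(Add(M, V), Mul(Rational(1, 2), Pow(M, -1))) = Mul(Rational(1, 2), Pow(M, -1), Add(M, V)))
Add(Mul(d, Y), Mul(Function('O')(G, 5), -57)) = Add(Mul(6, -4), Mul(Mul(Rational(1, 2), Pow(5, -1), Add(5, 5)), -57)) = Add(-24, Mul(Mul(Rational(1, 2), Rational(1, 5), 10), -57)) = Add(-24, Mul(1, -57)) = Add(-24, -57) = -81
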